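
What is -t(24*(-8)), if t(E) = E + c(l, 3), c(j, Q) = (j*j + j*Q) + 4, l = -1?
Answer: 190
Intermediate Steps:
c(j, Q) = 4 + j² + Q*j (c(j, Q) = (j² + Q*j) + 4 = 4 + j² + Q*j)
t(E) = 2 + E (t(E) = E + (4 + (-1)² + 3*(-1)) = E + (4 + 1 - 3) = E + 2 = 2 + E)
-t(24*(-8)) = -(2 + 24*(-8)) = -(2 - 192) = -1*(-190) = 190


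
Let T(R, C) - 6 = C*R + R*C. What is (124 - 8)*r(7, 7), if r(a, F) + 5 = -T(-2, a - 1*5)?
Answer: -348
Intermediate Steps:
T(R, C) = 6 + 2*C*R (T(R, C) = 6 + (C*R + R*C) = 6 + (C*R + C*R) = 6 + 2*C*R)
r(a, F) = -31 + 4*a (r(a, F) = -5 - (6 + 2*(a - 1*5)*(-2)) = -5 - (6 + 2*(a - 5)*(-2)) = -5 - (6 + 2*(-5 + a)*(-2)) = -5 - (6 + (20 - 4*a)) = -5 - (26 - 4*a) = -5 + (-26 + 4*a) = -31 + 4*a)
(124 - 8)*r(7, 7) = (124 - 8)*(-31 + 4*7) = 116*(-31 + 28) = 116*(-3) = -348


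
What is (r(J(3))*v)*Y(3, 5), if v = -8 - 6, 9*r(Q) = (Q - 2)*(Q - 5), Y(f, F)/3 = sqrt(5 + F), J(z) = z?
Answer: 28*sqrt(10)/3 ≈ 29.515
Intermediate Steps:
Y(f, F) = 3*sqrt(5 + F)
r(Q) = (-5 + Q)*(-2 + Q)/9 (r(Q) = ((Q - 2)*(Q - 5))/9 = ((-2 + Q)*(-5 + Q))/9 = ((-5 + Q)*(-2 + Q))/9 = (-5 + Q)*(-2 + Q)/9)
v = -14
(r(J(3))*v)*Y(3, 5) = ((10/9 - 7/9*3 + (1/9)*3**2)*(-14))*(3*sqrt(5 + 5)) = ((10/9 - 7/3 + (1/9)*9)*(-14))*(3*sqrt(10)) = ((10/9 - 7/3 + 1)*(-14))*(3*sqrt(10)) = (-2/9*(-14))*(3*sqrt(10)) = 28*(3*sqrt(10))/9 = 28*sqrt(10)/3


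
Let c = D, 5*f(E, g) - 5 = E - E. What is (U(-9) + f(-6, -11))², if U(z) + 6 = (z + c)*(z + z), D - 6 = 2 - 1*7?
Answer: 19321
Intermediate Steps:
f(E, g) = 1 (f(E, g) = 1 + (E - E)/5 = 1 + (⅕)*0 = 1 + 0 = 1)
D = 1 (D = 6 + (2 - 1*7) = 6 + (2 - 7) = 6 - 5 = 1)
c = 1
U(z) = -6 + 2*z*(1 + z) (U(z) = -6 + (z + 1)*(z + z) = -6 + (1 + z)*(2*z) = -6 + 2*z*(1 + z))
(U(-9) + f(-6, -11))² = ((-6 + 2*(-9) + 2*(-9)²) + 1)² = ((-6 - 18 + 2*81) + 1)² = ((-6 - 18 + 162) + 1)² = (138 + 1)² = 139² = 19321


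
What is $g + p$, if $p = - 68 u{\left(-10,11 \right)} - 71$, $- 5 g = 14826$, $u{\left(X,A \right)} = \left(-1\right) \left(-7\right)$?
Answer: $- \frac{17561}{5} \approx -3512.2$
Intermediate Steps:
$u{\left(X,A \right)} = 7$
$g = - \frac{14826}{5}$ ($g = \left(- \frac{1}{5}\right) 14826 = - \frac{14826}{5} \approx -2965.2$)
$p = -547$ ($p = \left(-68\right) 7 - 71 = -476 - 71 = -547$)
$g + p = - \frac{14826}{5} - 547 = - \frac{17561}{5}$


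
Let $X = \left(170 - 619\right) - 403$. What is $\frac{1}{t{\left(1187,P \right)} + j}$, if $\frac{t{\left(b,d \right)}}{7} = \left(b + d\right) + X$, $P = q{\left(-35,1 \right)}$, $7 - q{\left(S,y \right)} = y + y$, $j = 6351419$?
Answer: $\frac{1}{6353799} \approx 1.5739 \cdot 10^{-7}$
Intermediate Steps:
$X = -852$ ($X = -449 - 403 = -852$)
$q{\left(S,y \right)} = 7 - 2 y$ ($q{\left(S,y \right)} = 7 - \left(y + y\right) = 7 - 2 y$)
$P = 5$ ($P = 7 - 2 = 5$)
$t{\left(b,d \right)} = -5964 + 7 b + 7 d$ ($t{\left(b,d \right)} = 7 \left(\left(b + d\right) - 852\right) = 7 \left(-852 + b + d\right) = -5964 + 7 b + 7 d$)
$\frac{1}{t{\left(1187,P \right)} + j} = \frac{1}{\left(-5964 + 7 \cdot 1187 + 7 \cdot 5\right) + 6351419} = \frac{1}{\left(-5964 + 8309 + 35\right) + 6351419} = \frac{1}{2380 + 6351419} = \frac{1}{6353799}$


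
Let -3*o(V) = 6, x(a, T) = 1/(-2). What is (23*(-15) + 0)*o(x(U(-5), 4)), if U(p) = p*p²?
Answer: 690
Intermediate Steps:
U(p) = p³
x(a, T) = -½
o(V) = -2 (o(V) = -⅓*6 = -2)
(23*(-15) + 0)*o(x(U(-5), 4)) = (23*(-15) + 0)*(-2) = (-345 + 0)*(-2) = -345*(-2) = 690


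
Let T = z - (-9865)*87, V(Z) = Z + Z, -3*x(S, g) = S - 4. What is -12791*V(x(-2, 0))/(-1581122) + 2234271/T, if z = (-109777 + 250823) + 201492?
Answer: 1797046202557/949300114873 ≈ 1.8930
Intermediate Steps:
x(S, g) = 4/3 - S/3 (x(S, g) = -(S - 4)/3 = -(-4 + S)/3 = 4/3 - S/3)
V(Z) = 2*Z
z = 342538 (z = 141046 + 201492 = 342538)
T = 1200793 (T = 342538 - (-9865)*87 = 342538 - 1*(-858255) = 342538 + 858255 = 1200793)
-12791*V(x(-2, 0))/(-1581122) + 2234271/T = -25582*(4/3 - ⅓*(-2))/(-1581122) + 2234271/1200793 = -25582*(4/3 + ⅔)*(-1/1581122) + 2234271*(1/1200793) = -25582*2*(-1/1581122) + 2234271/1200793 = -12791*4*(-1/1581122) + 2234271/1200793 = -51164*(-1/1581122) + 2234271/1200793 = 25582/790561 + 2234271/1200793 = 1797046202557/949300114873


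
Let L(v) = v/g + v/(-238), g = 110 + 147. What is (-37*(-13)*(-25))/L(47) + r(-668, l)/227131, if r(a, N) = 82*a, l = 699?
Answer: 167059605405682/202827983 ≈ 8.2365e+5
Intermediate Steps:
g = 257
L(v) = -19*v/61166 (L(v) = v/257 + v/(-238) = v*(1/257) + v*(-1/238) = v/257 - v/238 = -19*v/61166)
(-37*(-13)*(-25))/L(47) + r(-668, l)/227131 = (-37*(-13)*(-25))/((-19/61166*47)) + (82*(-668))/227131 = (481*(-25))/(-893/61166) - 54776*1/227131 = -12025*(-61166/893) - 54776/227131 = 735521150/893 - 54776/227131 = 167059605405682/202827983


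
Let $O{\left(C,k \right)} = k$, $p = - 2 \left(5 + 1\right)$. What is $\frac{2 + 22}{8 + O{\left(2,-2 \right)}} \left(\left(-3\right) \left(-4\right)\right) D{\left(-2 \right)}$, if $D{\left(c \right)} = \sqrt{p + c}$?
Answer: $48 i \sqrt{14} \approx 179.6 i$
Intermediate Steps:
$p = -12$ ($p = \left(-2\right) 6 = -12$)
$D{\left(c \right)} = \sqrt{-12 + c}$
$\frac{2 + 22}{8 + O{\left(2,-2 \right)}} \left(\left(-3\right) \left(-4\right)\right) D{\left(-2 \right)} = \frac{2 + 22}{8 - 2} \left(\left(-3\right) \left(-4\right)\right) \sqrt{-12 - 2} = \frac{24}{6} \cdot 12 \sqrt{-14} = 24 \cdot \frac{1}{6} \cdot 12 i \sqrt{14} = 4 \cdot 12 i \sqrt{14} = 48 i \sqrt{14}$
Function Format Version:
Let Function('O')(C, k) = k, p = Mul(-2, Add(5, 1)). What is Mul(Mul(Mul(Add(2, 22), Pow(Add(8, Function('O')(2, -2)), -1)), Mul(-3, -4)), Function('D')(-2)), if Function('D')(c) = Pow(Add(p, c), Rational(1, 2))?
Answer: Mul(48, I, Pow(14, Rational(1, 2))) ≈ Mul(179.60, I)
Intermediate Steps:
p = -12 (p = Mul(-2, 6) = -12)
Function('D')(c) = Pow(Add(-12, c), Rational(1, 2))
Mul(Mul(Mul(Add(2, 22), Pow(Add(8, Function('O')(2, -2)), -1)), Mul(-3, -4)), Function('D')(-2)) = Mul(Mul(Mul(Add(2, 22), Pow(Add(8, -2), -1)), Mul(-3, -4)), Pow(Add(-12, -2), Rational(1, 2))) = Mul(Mul(Mul(24, Pow(6, -1)), 12), Pow(-14, Rational(1, 2))) = Mul(Mul(Mul(24, Rational(1, 6)), 12), Mul(I, Pow(14, Rational(1, 2)))) = Mul(Mul(4, 12), Mul(I, Pow(14, Rational(1, 2)))) = Mul(48, Mul(I, Pow(14, Rational(1, 2)))) = Mul(48, I, Pow(14, Rational(1, 2)))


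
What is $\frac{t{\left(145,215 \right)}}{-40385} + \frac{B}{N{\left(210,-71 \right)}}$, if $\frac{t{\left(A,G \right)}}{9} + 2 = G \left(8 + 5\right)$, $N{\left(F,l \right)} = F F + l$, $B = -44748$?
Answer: $- \frac{2913904953}{1778111165} \approx -1.6388$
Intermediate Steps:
$N{\left(F,l \right)} = l + F^{2}$ ($N{\left(F,l \right)} = F^{2} + l = l + F^{2}$)
$t{\left(A,G \right)} = -18 + 117 G$ ($t{\left(A,G \right)} = -18 + 9 G \left(8 + 5\right) = -18 + 9 G 13 = -18 + 9 \cdot 13 G = -18 + 117 G$)
$\frac{t{\left(145,215 \right)}}{-40385} + \frac{B}{N{\left(210,-71 \right)}} = \frac{-18 + 117 \cdot 215}{-40385} - \frac{44748}{-71 + 210^{2}} = \left(-18 + 25155\right) \left(- \frac{1}{40385}\right) - \frac{44748}{-71 + 44100} = 25137 \left(- \frac{1}{40385}\right) - \frac{44748}{44029} = - \frac{25137}{40385} - \frac{44748}{44029} = - \frac{2913904953}{1778111165}$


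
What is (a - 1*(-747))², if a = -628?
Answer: 14161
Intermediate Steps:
(a - 1*(-747))² = (-628 - 1*(-747))² = (-628 + 747)² = 119² = 14161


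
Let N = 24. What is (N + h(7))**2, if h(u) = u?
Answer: 961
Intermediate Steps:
(N + h(7))**2 = (24 + 7)**2 = 31**2 = 961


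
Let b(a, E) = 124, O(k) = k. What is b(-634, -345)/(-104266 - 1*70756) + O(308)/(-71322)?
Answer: -15687676/3120729771 ≈ -0.0050269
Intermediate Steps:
b(-634, -345)/(-104266 - 1*70756) + O(308)/(-71322) = 124/(-104266 - 1*70756) + 308/(-71322) = 124/(-104266 - 70756) + 308*(-1/71322) = 124/(-175022) - 154/35661 = 124*(-1/175022) - 154/35661 = -62/87511 - 154/35661 = -15687676/3120729771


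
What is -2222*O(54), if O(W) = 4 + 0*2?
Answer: -8888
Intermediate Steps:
O(W) = 4 (O(W) = 4 + 0 = 4)
-2222*O(54) = -2222*4 = -8888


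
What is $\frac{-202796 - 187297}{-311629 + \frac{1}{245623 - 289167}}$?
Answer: $\frac{5662069864}{4523191059} \approx 1.2518$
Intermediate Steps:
$\frac{-202796 - 187297}{-311629 + \frac{1}{245623 - 289167}} = - \frac{390093}{-311629 + \frac{1}{-43544}} = - \frac{390093}{-311629 - \frac{1}{43544}} = - \frac{390093}{- \frac{13569573177}{43544}} = \left(-390093\right) \left(- \frac{43544}{13569573177}\right) = \frac{5662069864}{4523191059}$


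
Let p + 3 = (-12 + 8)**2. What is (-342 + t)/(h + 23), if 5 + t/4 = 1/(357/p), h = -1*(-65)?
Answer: -64591/15708 ≈ -4.1120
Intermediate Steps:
h = 65
p = 13 (p = -3 + (-12 + 8)**2 = -3 + (-4)**2 = -3 + 16 = 13)
t = -7088/357 (t = -20 + 4/((357/13)) = -20 + 4/((357*(1/13))) = -20 + 4/(357/13) = -20 + 4*(13/357) = -20 + 52/357 = -7088/357 ≈ -19.854)
(-342 + t)/(h + 23) = (-342 - 7088/357)/(65 + 23) = -129182/357/88 = (1/88)*(-129182/357) = -64591/15708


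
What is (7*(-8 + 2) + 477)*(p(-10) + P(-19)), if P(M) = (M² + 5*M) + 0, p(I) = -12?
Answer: 110490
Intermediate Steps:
P(M) = M² + 5*M
(7*(-8 + 2) + 477)*(p(-10) + P(-19)) = (7*(-8 + 2) + 477)*(-12 - 19*(5 - 19)) = (7*(-6) + 477)*(-12 - 19*(-14)) = (-42 + 477)*(-12 + 266) = 435*254 = 110490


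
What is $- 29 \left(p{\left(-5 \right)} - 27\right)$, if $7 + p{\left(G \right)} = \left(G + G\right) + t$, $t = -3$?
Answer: $1363$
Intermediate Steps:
$p{\left(G \right)} = -10 + 2 G$ ($p{\left(G \right)} = -7 + \left(\left(G + G\right) - 3\right) = -7 + \left(2 G - 3\right) = -7 + \left(-3 + 2 G\right) = -10 + 2 G$)
$- 29 \left(p{\left(-5 \right)} - 27\right) = - 29 \left(\left(-10 + 2 \left(-5\right)\right) - 27\right) = - 29 \left(\left(-10 - 10\right) - 27\right) = - 29 \left(-20 - 27\right) = \left(-29\right) \left(-47\right) = 1363$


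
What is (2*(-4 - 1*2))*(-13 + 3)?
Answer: 120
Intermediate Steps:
(2*(-4 - 1*2))*(-13 + 3) = (2*(-4 - 2))*(-10) = (2*(-6))*(-10) = -12*(-10) = 120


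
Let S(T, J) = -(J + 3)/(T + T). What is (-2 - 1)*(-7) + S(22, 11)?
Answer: 455/22 ≈ 20.682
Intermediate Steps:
S(T, J) = -(3 + J)/(2*T)
(-2 - 1)*(-7) + S(22, 11) = (-2 - 1)*(-7) + (½)*(-3 - 1*11)/22 = -3*(-7) + (½)*(1/22)*(-3 - 11) = 21 + (½)*(1/22)*(-14) = 21 - 7/22 = 455/22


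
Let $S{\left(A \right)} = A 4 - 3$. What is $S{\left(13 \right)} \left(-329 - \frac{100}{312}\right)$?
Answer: $- \frac{1258663}{78} \approx -16137.0$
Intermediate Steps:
$S{\left(A \right)} = -3 + 4 A$ ($S{\left(A \right)} = 4 A - 3 = -3 + 4 A$)
$S{\left(13 \right)} \left(-329 - \frac{100}{312}\right) = \left(-3 + 4 \cdot 13\right) \left(-329 - \frac{100}{312}\right) = \left(-3 + 52\right) \left(-329 - \frac{25}{78}\right) = 49 \left(-329 - \frac{25}{78}\right) = 49 \left(- \frac{25687}{78}\right) = - \frac{1258663}{78}$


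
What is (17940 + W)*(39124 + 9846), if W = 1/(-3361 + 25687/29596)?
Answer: 87365889500208080/99446469 ≈ 8.7852e+8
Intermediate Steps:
W = -29596/99446469 (W = 1/(-3361 + 25687*(1/29596)) = 1/(-3361 + 25687/29596) = 1/(-99446469/29596) = -29596/99446469 ≈ -0.00029761)
(17940 + W)*(39124 + 9846) = (17940 - 29596/99446469)*(39124 + 9846) = (1784069624264/99446469)*48970 = 87365889500208080/99446469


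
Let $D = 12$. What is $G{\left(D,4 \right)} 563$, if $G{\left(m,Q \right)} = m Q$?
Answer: $27024$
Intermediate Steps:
$G{\left(m,Q \right)} = Q m$
$G{\left(D,4 \right)} 563 = 4 \cdot 12 \cdot 563 = 48 \cdot 563 = 27024$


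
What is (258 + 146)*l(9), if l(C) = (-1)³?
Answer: -404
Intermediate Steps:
l(C) = -1
(258 + 146)*l(9) = (258 + 146)*(-1) = 404*(-1) = -404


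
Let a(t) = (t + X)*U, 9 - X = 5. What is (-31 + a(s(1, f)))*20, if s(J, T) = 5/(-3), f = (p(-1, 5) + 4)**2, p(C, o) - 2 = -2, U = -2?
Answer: -2140/3 ≈ -713.33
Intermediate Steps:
X = 4 (X = 9 - 1*5 = 9 - 5 = 4)
p(C, o) = 0 (p(C, o) = 2 - 2 = 0)
f = 16 (f = (0 + 4)**2 = 4**2 = 16)
s(J, T) = -5/3 (s(J, T) = 5*(-1/3) = -5/3)
a(t) = -8 - 2*t (a(t) = (t + 4)*(-2) = (4 + t)*(-2) = -8 - 2*t)
(-31 + a(s(1, f)))*20 = (-31 + (-8 - 2*(-5/3)))*20 = (-31 + (-8 + 10/3))*20 = (-31 - 14/3)*20 = -107/3*20 = -2140/3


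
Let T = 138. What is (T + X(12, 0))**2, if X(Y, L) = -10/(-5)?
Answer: 19600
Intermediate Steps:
X(Y, L) = 2 (X(Y, L) = -10*(-1/5) = 2)
(T + X(12, 0))**2 = (138 + 2)**2 = 140**2 = 19600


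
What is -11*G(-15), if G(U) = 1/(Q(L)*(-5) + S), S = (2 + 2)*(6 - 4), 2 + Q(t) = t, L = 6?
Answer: 11/12 ≈ 0.91667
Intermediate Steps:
Q(t) = -2 + t
S = 8 (S = 4*2 = 8)
G(U) = -1/12 (G(U) = 1/((-2 + 6)*(-5) + 8) = 1/(4*(-5) + 8) = 1/(-20 + 8) = 1/(-12) = -1/12)
-11*G(-15) = -11*(-1/12) = 11/12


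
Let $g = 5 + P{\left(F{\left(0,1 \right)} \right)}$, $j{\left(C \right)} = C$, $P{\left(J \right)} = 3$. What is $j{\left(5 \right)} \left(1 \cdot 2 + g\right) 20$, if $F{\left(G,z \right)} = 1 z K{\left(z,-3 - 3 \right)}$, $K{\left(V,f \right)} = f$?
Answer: $1000$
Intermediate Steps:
$F{\left(G,z \right)} = - 6 z$ ($F{\left(G,z \right)} = 1 z \left(-3 - 3\right) = z \left(-6\right) = - 6 z$)
$g = 8$ ($g = 5 + 3 = 8$)
$j{\left(5 \right)} \left(1 \cdot 2 + g\right) 20 = 5 \left(1 \cdot 2 + 8\right) 20 = 5 \left(2 + 8\right) 20 = 5 \cdot 10 \cdot 20 = 50 \cdot 20 = 1000$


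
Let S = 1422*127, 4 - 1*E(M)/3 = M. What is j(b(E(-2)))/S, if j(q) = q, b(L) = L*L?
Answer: 18/10033 ≈ 0.0017941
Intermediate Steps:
E(M) = 12 - 3*M
b(L) = L²
S = 180594
j(b(E(-2)))/S = (12 - 3*(-2))²/180594 = (12 + 6)²*(1/180594) = 18²*(1/180594) = 324*(1/180594) = 18/10033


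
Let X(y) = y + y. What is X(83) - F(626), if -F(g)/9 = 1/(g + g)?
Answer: 207841/1252 ≈ 166.01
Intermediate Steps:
F(g) = -9/(2*g) (F(g) = -9/(g + g) = -9*1/(2*g) = -9/(2*g))
X(y) = 2*y
X(83) - F(626) = 2*83 - (-9)/(2*626) = 166 - (-9)/(2*626) = 166 - 1*(-9/1252) = 166 + 9/1252 = 207841/1252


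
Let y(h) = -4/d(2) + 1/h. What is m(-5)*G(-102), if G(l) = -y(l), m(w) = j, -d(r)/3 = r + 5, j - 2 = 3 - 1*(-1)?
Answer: -129/119 ≈ -1.0840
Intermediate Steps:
j = 6 (j = 2 + (3 - 1*(-1)) = 2 + (3 + 1) = 2 + 4 = 6)
d(r) = -15 - 3*r (d(r) = -3*(r + 5) = -3*(5 + r) = -15 - 3*r)
m(w) = 6
y(h) = 4/21 + 1/h (y(h) = -4/(-15 - 3*2) + 1/h = -4/(-15 - 6) + 1/h = -4/(-21) + 1/h = -4*(-1/21) + 1/h = 4/21 + 1/h)
G(l) = -4/21 - 1/l (G(l) = -(4/21 + 1/l) = -4/21 - 1/l)
m(-5)*G(-102) = 6*(-4/21 - 1/(-102)) = 6*(-4/21 - 1*(-1/102)) = 6*(-4/21 + 1/102) = 6*(-43/238) = -129/119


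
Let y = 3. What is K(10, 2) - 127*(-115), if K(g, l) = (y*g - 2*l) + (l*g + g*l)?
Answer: 14671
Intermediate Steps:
K(g, l) = -2*l + 3*g + 2*g*l (K(g, l) = (3*g - 2*l) + (l*g + g*l) = (-2*l + 3*g) + (g*l + g*l) = (-2*l + 3*g) + 2*g*l = -2*l + 3*g + 2*g*l)
K(10, 2) - 127*(-115) = (-2*2 + 3*10 + 2*10*2) - 127*(-115) = (-4 + 30 + 40) + 14605 = 66 + 14605 = 14671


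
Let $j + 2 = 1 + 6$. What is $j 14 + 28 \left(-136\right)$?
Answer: $-3738$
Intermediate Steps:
$j = 5$ ($j = -2 + \left(1 + 6\right) = -2 + 7 = 5$)
$j 14 + 28 \left(-136\right) = 5 \cdot 14 + 28 \left(-136\right) = 70 - 3808 = -3738$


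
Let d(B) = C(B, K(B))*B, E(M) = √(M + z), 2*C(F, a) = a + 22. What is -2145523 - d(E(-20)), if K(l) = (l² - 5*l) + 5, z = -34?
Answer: -2145658 + 81*I*√6/2 ≈ -2.1457e+6 + 99.204*I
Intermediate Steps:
K(l) = 5 + l² - 5*l
C(F, a) = 11 + a/2 (C(F, a) = (a + 22)/2 = (22 + a)/2 = 11 + a/2)
E(M) = √(-34 + M) (E(M) = √(M - 34) = √(-34 + M))
d(B) = B*(27/2 + B²/2 - 5*B/2) (d(B) = (11 + (5 + B² - 5*B)/2)*B = (11 + (5/2 + B²/2 - 5*B/2))*B = (27/2 + B²/2 - 5*B/2)*B = B*(27/2 + B²/2 - 5*B/2))
-2145523 - d(E(-20)) = -2145523 - √(-34 - 20)*(27 + (√(-34 - 20))² - 5*√(-34 - 20))/2 = -2145523 - √(-54)*(27 + (√(-54))² - 15*I*√6)/2 = -2145523 - 3*I*√6*(27 + (3*I*√6)² - 15*I*√6)/2 = -2145523 - 3*I*√6*(27 - 54 - 15*I*√6)/2 = -2145523 - 3*I*√6*(-27 - 15*I*√6)/2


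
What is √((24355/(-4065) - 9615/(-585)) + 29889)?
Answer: √371097822589/3523 ≈ 172.91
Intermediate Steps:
√((24355/(-4065) - 9615/(-585)) + 29889) = √((24355*(-1/4065) - 9615*(-1/585)) + 29889) = √((-4871/813 + 641/39) + 29889) = √(36796/3523 + 29889) = √(105335743/3523) = √371097822589/3523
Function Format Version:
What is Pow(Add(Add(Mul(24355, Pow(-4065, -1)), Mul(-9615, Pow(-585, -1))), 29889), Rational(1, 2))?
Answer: Mul(Rational(1, 3523), Pow(371097822589, Rational(1, 2))) ≈ 172.91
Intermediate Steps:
Pow(Add(Add(Mul(24355, Pow(-4065, -1)), Mul(-9615, Pow(-585, -1))), 29889), Rational(1, 2)) = Pow(Add(Add(Mul(24355, Rational(-1, 4065)), Mul(-9615, Rational(-1, 585))), 29889), Rational(1, 2)) = Pow(Add(Add(Rational(-4871, 813), Rational(641, 39)), 29889), Rational(1, 2)) = Pow(Add(Rational(36796, 3523), 29889), Rational(1, 2)) = Pow(Rational(105335743, 3523), Rational(1, 2)) = Mul(Rational(1, 3523), Pow(371097822589, Rational(1, 2)))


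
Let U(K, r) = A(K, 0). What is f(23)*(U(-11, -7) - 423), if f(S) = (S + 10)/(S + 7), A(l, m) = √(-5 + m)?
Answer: -4653/10 + 11*I*√5/10 ≈ -465.3 + 2.4597*I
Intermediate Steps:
U(K, r) = I*√5 (U(K, r) = √(-5 + 0) = √(-5) = I*√5)
f(S) = (10 + S)/(7 + S)
f(23)*(U(-11, -7) - 423) = ((10 + 23)/(7 + 23))*(I*√5 - 423) = (33/30)*(-423 + I*√5) = ((1/30)*33)*(-423 + I*√5) = 11*(-423 + I*√5)/10 = -4653/10 + 11*I*√5/10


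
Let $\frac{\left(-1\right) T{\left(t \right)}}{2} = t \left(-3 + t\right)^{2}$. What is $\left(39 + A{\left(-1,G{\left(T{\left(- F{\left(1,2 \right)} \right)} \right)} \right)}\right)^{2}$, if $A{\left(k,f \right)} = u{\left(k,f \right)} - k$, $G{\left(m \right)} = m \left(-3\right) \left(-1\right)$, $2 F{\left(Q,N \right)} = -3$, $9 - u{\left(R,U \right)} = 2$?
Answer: $2209$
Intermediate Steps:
$u{\left(R,U \right)} = 7$ ($u{\left(R,U \right)} = 9 - 2 = 7$)
$F{\left(Q,N \right)} = - \frac{3}{2}$ ($F{\left(Q,N \right)} = \frac{1}{2} \left(-3\right) = - \frac{3}{2}$)
$T{\left(t \right)} = - 2 t \left(-3 + t\right)^{2}$
$G{\left(m \right)} = 3 m$ ($G{\left(m \right)} = - 3 m \left(-1\right) = 3 m$)
$A{\left(k,f \right)} = 7 - k$
$\left(39 + A{\left(-1,G{\left(T{\left(- F{\left(1,2 \right)} \right)} \right)} \right)}\right)^{2} = \left(39 + \left(7 - -1\right)\right)^{2} = \left(39 + \left(7 + 1\right)\right)^{2} = \left(39 + 8\right)^{2} = 47^{2} = 2209$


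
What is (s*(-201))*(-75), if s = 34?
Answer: 512550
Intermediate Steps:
(s*(-201))*(-75) = (34*(-201))*(-75) = -6834*(-75) = 512550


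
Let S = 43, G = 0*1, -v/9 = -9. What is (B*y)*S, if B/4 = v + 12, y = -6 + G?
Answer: -95976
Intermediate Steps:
v = 81 (v = -9*(-9) = 81)
G = 0
y = -6 (y = -6 + 0 = -6)
B = 372 (B = 4*(81 + 12) = 4*93 = 372)
(B*y)*S = (372*(-6))*43 = -2232*43 = -95976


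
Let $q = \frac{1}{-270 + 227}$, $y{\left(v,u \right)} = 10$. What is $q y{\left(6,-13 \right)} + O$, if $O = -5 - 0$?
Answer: $- \frac{225}{43} \approx -5.2326$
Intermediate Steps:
$O = -5$ ($O = -5 + 0 = -5$)
$q = - \frac{1}{43}$ ($q = \frac{1}{-43} = - \frac{1}{43} \approx -0.023256$)
$q y{\left(6,-13 \right)} + O = \left(- \frac{1}{43}\right) 10 - 5 = - \frac{10}{43} - 5 = - \frac{225}{43}$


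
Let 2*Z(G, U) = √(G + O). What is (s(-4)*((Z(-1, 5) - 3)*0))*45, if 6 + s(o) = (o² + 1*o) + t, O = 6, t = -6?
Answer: 0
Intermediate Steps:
Z(G, U) = √(6 + G)/2 (Z(G, U) = √(G + 6)/2 = √(6 + G)/2)
s(o) = -12 + o + o² (s(o) = -6 + ((o² + 1*o) - 6) = -6 + ((o² + o) - 6) = -6 + ((o + o²) - 6) = -6 + (-6 + o + o²) = -12 + o + o²)
(s(-4)*((Z(-1, 5) - 3)*0))*45 = ((-12 - 4 + (-4)²)*((√(6 - 1)/2 - 3)*0))*45 = ((-12 - 4 + 16)*((√5/2 - 3)*0))*45 = (0*((-3 + √5/2)*0))*45 = (0*0)*45 = 0*45 = 0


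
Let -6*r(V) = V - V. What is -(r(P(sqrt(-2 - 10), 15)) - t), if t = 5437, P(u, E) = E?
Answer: 5437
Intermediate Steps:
r(V) = 0 (r(V) = -(V - V)/6 = -1/6*0 = 0)
-(r(P(sqrt(-2 - 10), 15)) - t) = -(0 - 1*5437) = -(0 - 5437) = -1*(-5437) = 5437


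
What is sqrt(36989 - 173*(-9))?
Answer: sqrt(38546) ≈ 196.33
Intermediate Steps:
sqrt(36989 - 173*(-9)) = sqrt(36989 + 1557) = sqrt(38546)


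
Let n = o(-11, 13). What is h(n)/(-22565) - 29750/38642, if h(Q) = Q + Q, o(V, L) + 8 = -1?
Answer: -335306597/435978365 ≈ -0.76909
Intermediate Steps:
o(V, L) = -9 (o(V, L) = -8 - 1 = -9)
n = -9
h(Q) = 2*Q
h(n)/(-22565) - 29750/38642 = (2*(-9))/(-22565) - 29750/38642 = -18*(-1/22565) - 29750*1/38642 = 18/22565 - 14875/19321 = -335306597/435978365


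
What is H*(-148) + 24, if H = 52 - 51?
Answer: -124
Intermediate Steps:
H = 1
H*(-148) + 24 = 1*(-148) + 24 = -148 + 24 = -124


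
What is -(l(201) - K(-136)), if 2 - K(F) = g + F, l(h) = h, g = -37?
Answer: -26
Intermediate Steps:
K(F) = 39 - F (K(F) = 2 - (-37 + F) = 2 + (37 - F) = 39 - F)
-(l(201) - K(-136)) = -(201 - (39 - 1*(-136))) = -(201 - (39 + 136)) = -(201 - 1*175) = -(201 - 175) = -1*26 = -26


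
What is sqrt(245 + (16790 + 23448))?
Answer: sqrt(40483) ≈ 201.20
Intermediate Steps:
sqrt(245 + (16790 + 23448)) = sqrt(245 + 40238) = sqrt(40483)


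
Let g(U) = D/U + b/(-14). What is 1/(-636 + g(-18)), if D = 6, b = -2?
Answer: -21/13360 ≈ -0.0015719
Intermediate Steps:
g(U) = ⅐ + 6/U (g(U) = 6/U - 2/(-14) = 6/U - 2*(-1/14) = 6/U + ⅐ = ⅐ + 6/U)
1/(-636 + g(-18)) = 1/(-636 + (⅐)*(42 - 18)/(-18)) = 1/(-636 + (⅐)*(-1/18)*24) = 1/(-636 - 4/21) = 1/(-13360/21) = -21/13360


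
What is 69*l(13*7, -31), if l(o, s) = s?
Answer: -2139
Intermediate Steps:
69*l(13*7, -31) = 69*(-31) = -2139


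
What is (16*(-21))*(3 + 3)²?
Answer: -12096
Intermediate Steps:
(16*(-21))*(3 + 3)² = -336*6² = -336*36 = -12096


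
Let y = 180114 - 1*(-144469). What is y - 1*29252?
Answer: 295331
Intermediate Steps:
y = 324583 (y = 180114 + 144469 = 324583)
y - 1*29252 = 324583 - 1*29252 = 324583 - 29252 = 295331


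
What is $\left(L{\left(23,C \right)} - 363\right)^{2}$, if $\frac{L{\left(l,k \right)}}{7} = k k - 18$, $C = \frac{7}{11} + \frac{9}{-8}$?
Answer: $\frac{14242117420129}{59969536} \approx 2.3749 \cdot 10^{5}$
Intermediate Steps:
$C = - \frac{43}{88}$ ($C = 7 \cdot \frac{1}{11} + 9 \left(- \frac{1}{8}\right) = \frac{7}{11} - \frac{9}{8} = - \frac{43}{88} \approx -0.48864$)
$L{\left(l,k \right)} = -126 + 7 k^{2}$ ($L{\left(l,k \right)} = 7 \left(k k - 18\right) = 7 \left(k^{2} - 18\right) = 7 \left(-18 + k^{2}\right) = -126 + 7 k^{2}$)
$\left(L{\left(23,C \right)} - 363\right)^{2} = \left(\left(-126 + 7 \left(- \frac{43}{88}\right)^{2}\right) - 363\right)^{2} = \left(\left(-126 + 7 \cdot \frac{1849}{7744}\right) - 363\right)^{2} = \left(\left(-126 + \frac{12943}{7744}\right) - 363\right)^{2} = \left(- \frac{962801}{7744} - 363\right)^{2} = \left(- \frac{3773873}{7744}\right)^{2} = \frac{14242117420129}{59969536}$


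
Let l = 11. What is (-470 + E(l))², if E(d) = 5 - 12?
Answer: 227529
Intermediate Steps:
E(d) = -7
(-470 + E(l))² = (-470 - 7)² = (-477)² = 227529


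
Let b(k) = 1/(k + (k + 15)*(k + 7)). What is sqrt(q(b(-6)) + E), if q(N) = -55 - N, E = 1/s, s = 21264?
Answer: I*sqrt(1563710703)/5316 ≈ 7.4386*I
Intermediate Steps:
b(k) = 1/(k + (7 + k)*(15 + k)) (b(k) = 1/(k + (15 + k)*(7 + k)) = 1/(k + (7 + k)*(15 + k)))
E = 1/21264 ≈ 4.7028e-5
sqrt(q(b(-6)) + E) = sqrt((-55 - 1/(105 + (-6)**2 + 23*(-6))) + 1/21264) = sqrt((-55 - 1/(105 + 36 - 138)) + 1/21264) = sqrt((-55 - 1/3) + 1/21264) = sqrt(-166/3 + 1/21264) = sqrt(-1176607/21264) = I*sqrt(1563710703)/5316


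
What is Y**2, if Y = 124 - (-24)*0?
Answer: 15376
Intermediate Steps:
Y = 124 (Y = 124 - 1*0 = 124 + 0 = 124)
Y**2 = 124**2 = 15376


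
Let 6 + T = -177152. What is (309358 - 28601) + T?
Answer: 103599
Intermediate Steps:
T = -177158 (T = -6 - 177152 = -177158)
(309358 - 28601) + T = (309358 - 28601) - 177158 = 280757 - 177158 = 103599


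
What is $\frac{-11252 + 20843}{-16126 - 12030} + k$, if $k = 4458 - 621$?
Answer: $\frac{108024981}{28156} \approx 3836.7$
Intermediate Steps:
$k = 3837$ ($k = 4458 - 621 = 3837$)
$\frac{-11252 + 20843}{-16126 - 12030} + k = \frac{-11252 + 20843}{-16126 - 12030} + 3837 = \frac{9591}{-28156} + 3837 = 9591 \left(- \frac{1}{28156}\right) + 3837 = - \frac{9591}{28156} + 3837 = \frac{108024981}{28156}$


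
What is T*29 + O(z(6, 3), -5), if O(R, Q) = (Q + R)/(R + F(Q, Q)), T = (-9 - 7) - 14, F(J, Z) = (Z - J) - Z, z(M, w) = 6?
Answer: -9569/11 ≈ -869.91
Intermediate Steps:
F(J, Z) = -J
T = -30 (T = -16 - 14 = -30)
O(R, Q) = (Q + R)/(R - Q)
T*29 + O(z(6, 3), -5) = -30*29 + (-1*(-5) - 1*6)/(-5 - 1*6) = -870 + (5 - 6)/(-5 - 6) = -870 - 1/(-11) = -870 - 1/11*(-1) = -870 + 1/11 = -9569/11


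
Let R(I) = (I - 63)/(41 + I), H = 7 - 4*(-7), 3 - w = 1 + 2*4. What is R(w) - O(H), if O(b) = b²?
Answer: -42944/35 ≈ -1227.0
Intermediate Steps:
w = -6 (w = 3 - (1 + 2*4) = 3 - (1 + 8) = 3 - 1*9 = 3 - 9 = -6)
H = 35 (H = 7 + 28 = 35)
R(I) = (-63 + I)/(41 + I)
R(w) - O(H) = (-63 - 6)/(41 - 6) - 1*35² = -69/35 - 1*1225 = (1/35)*(-69) - 1225 = -69/35 - 1225 = -42944/35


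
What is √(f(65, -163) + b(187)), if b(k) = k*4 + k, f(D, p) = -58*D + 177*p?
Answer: I*√31686 ≈ 178.01*I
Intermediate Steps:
b(k) = 5*k (b(k) = 4*k + k = 5*k)
√(f(65, -163) + b(187)) = √((-58*65 + 177*(-163)) + 5*187) = √((-3770 - 28851) + 935) = √(-32621 + 935) = √(-31686) = I*√31686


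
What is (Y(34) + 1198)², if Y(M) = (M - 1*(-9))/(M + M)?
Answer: 6643391049/4624 ≈ 1.4367e+6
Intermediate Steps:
Y(M) = (9 + M)/(2*M) (Y(M) = (M + 9)/((2*M)) = (9 + M)*(1/(2*M)) = (9 + M)/(2*M))
(Y(34) + 1198)² = ((½)*(9 + 34)/34 + 1198)² = ((½)*(1/34)*43 + 1198)² = (43/68 + 1198)² = (81507/68)² = 6643391049/4624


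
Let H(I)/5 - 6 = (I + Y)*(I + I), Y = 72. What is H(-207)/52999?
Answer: 279480/52999 ≈ 5.2733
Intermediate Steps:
H(I) = 30 + 10*I*(72 + I) (H(I) = 30 + 5*((I + 72)*(I + I)) = 30 + 5*((72 + I)*(2*I)) = 30 + 5*(2*I*(72 + I)) = 30 + 10*I*(72 + I))
H(-207)/52999 = (30 + 10*(-207)² + 720*(-207))/52999 = (30 + 10*42849 - 149040)*(1/52999) = (30 + 428490 - 149040)*(1/52999) = 279480*(1/52999) = 279480/52999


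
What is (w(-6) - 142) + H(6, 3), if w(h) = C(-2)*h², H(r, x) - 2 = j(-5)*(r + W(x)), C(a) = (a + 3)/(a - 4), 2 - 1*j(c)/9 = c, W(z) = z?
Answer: 421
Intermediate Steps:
j(c) = 18 - 9*c
C(a) = (3 + a)/(-4 + a)
H(r, x) = 2 + 63*r + 63*x (H(r, x) = 2 + (18 - 9*(-5))*(r + x) = 2 + (18 + 45)*(r + x) = 2 + 63*(r + x) = 2 + (63*r + 63*x) = 2 + 63*r + 63*x)
w(h) = -h²/6 (w(h) = ((3 - 2)/(-4 - 2))*h² = (1/(-6))*h² = (-⅙*1)*h² = -h²/6)
(w(-6) - 142) + H(6, 3) = (-⅙*(-6)² - 142) + (2 + 63*6 + 63*3) = (-⅙*36 - 142) + (2 + 378 + 189) = (-6 - 142) + 569 = -148 + 569 = 421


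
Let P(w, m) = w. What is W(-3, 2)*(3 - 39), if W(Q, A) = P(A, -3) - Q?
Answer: -180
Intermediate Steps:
W(Q, A) = A - Q
W(-3, 2)*(3 - 39) = (2 - 1*(-3))*(3 - 39) = (2 + 3)*(-36) = 5*(-36) = -180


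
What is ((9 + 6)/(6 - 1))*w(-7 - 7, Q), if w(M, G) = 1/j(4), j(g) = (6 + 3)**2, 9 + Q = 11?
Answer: 1/27 ≈ 0.037037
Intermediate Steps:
Q = 2 (Q = -9 + 11 = 2)
j(g) = 81 (j(g) = 9**2 = 81)
w(M, G) = 1/81
((9 + 6)/(6 - 1))*w(-7 - 7, Q) = ((9 + 6)/(6 - 1))*(1/81) = (15/5)*(1/81) = (15*(1/5))*(1/81) = 3*(1/81) = 1/27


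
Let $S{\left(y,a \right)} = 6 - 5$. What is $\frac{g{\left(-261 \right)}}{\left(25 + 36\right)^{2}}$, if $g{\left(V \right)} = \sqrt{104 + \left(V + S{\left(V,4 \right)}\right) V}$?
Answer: $\frac{2 \sqrt{16991}}{3721} \approx 0.070062$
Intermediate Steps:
$S{\left(y,a \right)} = 1$
$g{\left(V \right)} = \sqrt{104 + V \left(1 + V\right)}$ ($g{\left(V \right)} = \sqrt{104 + \left(V + 1\right) V} = \sqrt{104 + \left(1 + V\right) V} = \sqrt{104 + V \left(1 + V\right)}$)
$\frac{g{\left(-261 \right)}}{\left(25 + 36\right)^{2}} = \frac{\sqrt{104 - 261 + \left(-261\right)^{2}}}{\left(25 + 36\right)^{2}} = \frac{\sqrt{104 - 261 + 68121}}{61^{2}} = \frac{\sqrt{67964}}{3721} = 2 \sqrt{16991} \cdot \frac{1}{3721} = \frac{2 \sqrt{16991}}{3721}$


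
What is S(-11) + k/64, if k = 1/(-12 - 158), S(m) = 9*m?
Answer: -1077121/10880 ≈ -99.000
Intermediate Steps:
k = -1/170 (k = 1/(-170) = -1/170 ≈ -0.0058824)
S(-11) + k/64 = 9*(-11) - 1/170/64 = -99 - 1/170*1/64 = -99 - 1/10880 = -1077121/10880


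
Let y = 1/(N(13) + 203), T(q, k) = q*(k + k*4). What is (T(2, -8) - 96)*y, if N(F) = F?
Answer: -22/27 ≈ -0.81481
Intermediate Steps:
T(q, k) = 5*k*q (T(q, k) = q*(k + 4*k) = q*(5*k) = 5*k*q)
y = 1/216 (y = 1/(13 + 203) = 1/216 ≈ 0.0046296)
(T(2, -8) - 96)*y = (5*(-8)*2 - 96)*(1/216) = (-80 - 96)*(1/216) = -176*1/216 = -22/27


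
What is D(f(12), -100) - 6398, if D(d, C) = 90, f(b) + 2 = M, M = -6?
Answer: -6308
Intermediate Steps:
f(b) = -8 (f(b) = -2 - 6 = -8)
D(f(12), -100) - 6398 = 90 - 6398 = -6308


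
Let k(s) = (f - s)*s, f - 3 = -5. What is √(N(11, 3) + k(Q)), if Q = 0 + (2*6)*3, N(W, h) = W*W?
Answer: I*√1247 ≈ 35.313*I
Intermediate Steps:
f = -2 (f = 3 - 5 = -2)
N(W, h) = W²
Q = 36 (Q = 0 + 12*3 = 0 + 36 = 36)
k(s) = s*(-2 - s) (k(s) = (-2 - s)*s = s*(-2 - s))
√(N(11, 3) + k(Q)) = √(11² - 1*36*(2 + 36)) = √(121 - 1*36*38) = √(121 - 1368) = √(-1247) = I*√1247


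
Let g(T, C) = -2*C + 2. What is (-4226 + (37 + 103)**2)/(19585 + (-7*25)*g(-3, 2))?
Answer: 15374/19935 ≈ 0.77121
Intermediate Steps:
g(T, C) = 2 - 2*C
(-4226 + (37 + 103)**2)/(19585 + (-7*25)*g(-3, 2)) = (-4226 + (37 + 103)**2)/(19585 + (-7*25)*(2 - 2*2)) = (-4226 + 140**2)/(19585 - 175*(2 - 4)) = (-4226 + 19600)/(19585 - 175*(-2)) = 15374/(19585 + 350) = 15374/19935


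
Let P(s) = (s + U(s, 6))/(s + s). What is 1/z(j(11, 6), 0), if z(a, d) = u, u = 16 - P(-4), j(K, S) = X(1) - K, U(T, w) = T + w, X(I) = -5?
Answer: 4/63 ≈ 0.063492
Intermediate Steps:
P(s) = (6 + 2*s)/(2*s) (P(s) = (s + (s + 6))/(s + s) = (s + (6 + s))/((2*s)) = (6 + 2*s)*(1/(2*s)) = (6 + 2*s)/(2*s))
j(K, S) = -5 - K
u = 63/4 (u = 16 - (3 - 4)/(-4) = 16 - (-1)*(-1)/4 = 16 - 1*¼ = 16 - ¼ = 63/4 ≈ 15.750)
z(a, d) = 63/4
1/z(j(11, 6), 0) = 1/(63/4) = 4/63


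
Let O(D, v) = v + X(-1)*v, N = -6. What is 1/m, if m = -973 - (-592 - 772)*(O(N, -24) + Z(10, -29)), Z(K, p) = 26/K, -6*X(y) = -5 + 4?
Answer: -5/178093 ≈ -2.8075e-5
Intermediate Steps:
X(y) = ⅙ (X(y) = -(-5 + 4)/6 = -⅙*(-1) = ⅙)
O(D, v) = 7*v/6 (O(D, v) = v + v/6 = 7*v/6)
m = -178093/5 (m = -973 - (-592 - 772)*((7/6)*(-24) + 26/10) = -973 - (-1364)*(-28 + 26*(⅒)) = -973 - (-1364)*(-28 + 13/5) = -973 - (-1364)*(-127)/5 = -973 - 1*173228/5 = -973 - 173228/5 = -178093/5 ≈ -35619.)
1/m = 1/(-178093/5) = -5/178093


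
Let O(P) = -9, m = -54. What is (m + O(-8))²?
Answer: 3969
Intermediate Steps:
(m + O(-8))² = (-54 - 9)² = (-63)² = 3969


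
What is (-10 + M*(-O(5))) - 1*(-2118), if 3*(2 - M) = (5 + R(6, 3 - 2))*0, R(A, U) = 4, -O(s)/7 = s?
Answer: 2178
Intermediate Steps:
O(s) = -7*s
M = 2 (M = 2 - (5 + 4)*0/3 = 2 - 3*0 = 2 - ⅓*0 = 2 + 0 = 2)
(-10 + M*(-O(5))) - 1*(-2118) = (-10 + 2*(-(-7)*5)) - 1*(-2118) = (-10 + 2*(-1*(-35))) + 2118 = (-10 + 2*35) + 2118 = (-10 + 70) + 2118 = 60 + 2118 = 2178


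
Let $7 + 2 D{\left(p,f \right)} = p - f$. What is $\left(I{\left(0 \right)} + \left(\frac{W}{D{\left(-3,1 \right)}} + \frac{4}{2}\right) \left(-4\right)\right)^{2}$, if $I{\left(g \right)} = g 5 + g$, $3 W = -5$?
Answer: $\frac{92416}{1089} \approx 84.863$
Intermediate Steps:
$W = - \frac{5}{3}$ ($W = \frac{1}{3} \left(-5\right) = - \frac{5}{3} \approx -1.6667$)
$I{\left(g \right)} = 6 g$ ($I{\left(g \right)} = 5 g + g = 6 g$)
$D{\left(p,f \right)} = - \frac{7}{2} + \frac{p}{2} - \frac{f}{2}$ ($D{\left(p,f \right)} = - \frac{7}{2} + \frac{p - f}{2} = - \frac{7}{2} - \left(\frac{f}{2} - \frac{p}{2}\right) = - \frac{7}{2} + \frac{p}{2} - \frac{f}{2}$)
$\left(I{\left(0 \right)} + \left(\frac{W}{D{\left(-3,1 \right)}} + \frac{4}{2}\right) \left(-4\right)\right)^{2} = \left(6 \cdot 0 + \left(- \frac{5}{3 \left(- \frac{7}{2} + \frac{1}{2} \left(-3\right) - \frac{1}{2}\right)} + \frac{4}{2}\right) \left(-4\right)\right)^{2} = \left(0 + \left(- \frac{5}{3 \left(- \frac{7}{2} - \frac{3}{2} - \frac{1}{2}\right)} + 4 \cdot \frac{1}{2}\right) \left(-4\right)\right)^{2} = \left(0 + \left(- \frac{5}{3 \left(- \frac{11}{2}\right)} + 2\right) \left(-4\right)\right)^{2} = \left(0 + \left(\left(- \frac{5}{3}\right) \left(- \frac{2}{11}\right) + 2\right) \left(-4\right)\right)^{2} = \left(0 + \left(\frac{10}{33} + 2\right) \left(-4\right)\right)^{2} = \left(0 + \frac{76}{33} \left(-4\right)\right)^{2} = \left(0 - \frac{304}{33}\right)^{2} = \left(- \frac{304}{33}\right)^{2} = \frac{92416}{1089}$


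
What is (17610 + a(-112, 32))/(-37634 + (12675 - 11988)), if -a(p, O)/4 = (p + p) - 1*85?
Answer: -18846/36947 ≈ -0.51008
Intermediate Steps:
a(p, O) = 340 - 8*p (a(p, O) = -4*((p + p) - 1*85) = -4*(2*p - 85) = -4*(-85 + 2*p) = 340 - 8*p)
(17610 + a(-112, 32))/(-37634 + (12675 - 11988)) = (17610 + (340 - 8*(-112)))/(-37634 + (12675 - 11988)) = (17610 + (340 + 896))/(-37634 + 687) = (17610 + 1236)/(-36947) = 18846*(-1/36947) = -18846/36947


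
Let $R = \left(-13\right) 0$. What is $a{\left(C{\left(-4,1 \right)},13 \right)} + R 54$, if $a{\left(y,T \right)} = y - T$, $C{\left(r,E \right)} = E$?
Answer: $-12$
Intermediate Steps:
$R = 0$
$a{\left(C{\left(-4,1 \right)},13 \right)} + R 54 = \left(1 - 13\right) + 0 \cdot 54 = \left(1 - 13\right) + 0 = -12 + 0 = -12$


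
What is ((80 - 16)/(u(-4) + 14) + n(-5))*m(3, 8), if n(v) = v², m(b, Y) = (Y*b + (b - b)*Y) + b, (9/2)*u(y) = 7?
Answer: 27513/35 ≈ 786.09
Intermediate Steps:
u(y) = 14/9 (u(y) = (2/9)*7 = 14/9)
m(b, Y) = b + Y*b (m(b, Y) = (Y*b + 0*Y) + b = (Y*b + 0) + b = Y*b + b = b + Y*b)
((80 - 16)/(u(-4) + 14) + n(-5))*m(3, 8) = ((80 - 16)/(14/9 + 14) + (-5)²)*(3*(1 + 8)) = (64/(140/9) + 25)*(3*9) = (64*(9/140) + 25)*27 = (144/35 + 25)*27 = (1019/35)*27 = 27513/35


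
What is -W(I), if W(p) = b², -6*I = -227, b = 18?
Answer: -324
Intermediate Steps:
I = 227/6 (I = -⅙*(-227) = 227/6 ≈ 37.833)
W(p) = 324 (W(p) = 18² = 324)
-W(I) = -1*324 = -324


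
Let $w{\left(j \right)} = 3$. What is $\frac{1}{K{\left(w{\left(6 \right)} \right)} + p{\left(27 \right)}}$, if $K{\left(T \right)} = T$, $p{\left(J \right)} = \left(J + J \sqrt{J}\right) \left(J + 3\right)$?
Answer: $- \frac{271}{5684577} + \frac{270 \sqrt{3}}{1894859} \approx 0.00019913$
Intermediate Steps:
$p{\left(J \right)} = \left(3 + J\right) \left(J + J^{\frac{3}{2}}\right)$ ($p{\left(J \right)} = \left(J + J^{\frac{3}{2}}\right) \left(3 + J\right) = \left(3 + J\right) \left(J + J^{\frac{3}{2}}\right)$)
$\frac{1}{K{\left(w{\left(6 \right)} \right)} + p{\left(27 \right)}} = \frac{1}{3 + \left(27^{2} + 27^{\frac{5}{2}} + 3 \cdot 27 + 3 \cdot 27^{\frac{3}{2}}\right)} = \frac{1}{3 + \left(729 + 2187 \sqrt{3} + 81 + 3 \cdot 81 \sqrt{3}\right)} = \frac{1}{3 + \left(729 + 2187 \sqrt{3} + 81 + 243 \sqrt{3}\right)} = \frac{1}{3 + \left(810 + 2430 \sqrt{3}\right)} = \frac{1}{813 + 2430 \sqrt{3}}$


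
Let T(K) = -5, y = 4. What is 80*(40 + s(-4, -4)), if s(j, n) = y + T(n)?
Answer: 3120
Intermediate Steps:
s(j, n) = -1 (s(j, n) = 4 - 5 = -1)
80*(40 + s(-4, -4)) = 80*(40 - 1) = 80*39 = 3120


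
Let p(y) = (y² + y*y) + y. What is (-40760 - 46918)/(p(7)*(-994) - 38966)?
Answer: 43839/71668 ≈ 0.61170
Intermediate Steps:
p(y) = y + 2*y² (p(y) = (y² + y²) + y = 2*y² + y = y + 2*y²)
(-40760 - 46918)/(p(7)*(-994) - 38966) = (-40760 - 46918)/((7*(1 + 2*7))*(-994) - 38966) = -87678/((7*(1 + 14))*(-994) - 38966) = -87678/((7*15)*(-994) - 38966) = -87678/(105*(-994) - 38966) = -87678/(-104370 - 38966) = -87678/(-143336) = -87678*(-1/143336) = 43839/71668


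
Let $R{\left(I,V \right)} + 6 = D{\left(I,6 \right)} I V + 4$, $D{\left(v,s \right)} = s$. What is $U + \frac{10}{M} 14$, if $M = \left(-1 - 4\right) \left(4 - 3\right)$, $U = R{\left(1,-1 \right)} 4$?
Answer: $-60$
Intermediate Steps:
$R{\left(I,V \right)} = -2 + 6 I V$ ($R{\left(I,V \right)} = -6 + \left(6 I V + 4\right) = -6 + \left(4 + 6 I V\right) = -2 + 6 I V$)
$U = -32$ ($U = \left(-2 + 6 \cdot 1 \left(-1\right)\right) 4 = \left(-2 - 6\right) 4 = \left(-8\right) 4 = -32$)
$M = -5$ ($M = \left(-5\right) 1 = -5$)
$U + \frac{10}{M} 14 = -32 + \frac{10}{-5} \cdot 14 = -32 + 10 \left(- \frac{1}{5}\right) 14 = -32 - 28 = -60$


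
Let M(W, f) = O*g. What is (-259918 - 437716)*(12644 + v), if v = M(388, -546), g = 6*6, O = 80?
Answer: -10830070216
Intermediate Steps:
g = 36
M(W, f) = 2880 (M(W, f) = 80*36 = 2880)
v = 2880
(-259918 - 437716)*(12644 + v) = (-259918 - 437716)*(12644 + 2880) = -697634*15524 = -10830070216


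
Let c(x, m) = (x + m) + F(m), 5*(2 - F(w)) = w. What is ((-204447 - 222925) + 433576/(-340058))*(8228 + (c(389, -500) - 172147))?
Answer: 11911967553222528/170029 ≈ 7.0059e+10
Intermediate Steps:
F(w) = 2 - w/5
c(x, m) = 2 + x + 4*m/5 (c(x, m) = (x + m) + (2 - m/5) = (m + x) + (2 - m/5) = 2 + x + 4*m/5)
((-204447 - 222925) + 433576/(-340058))*(8228 + (c(389, -500) - 172147)) = ((-204447 - 222925) + 433576/(-340058))*(8228 + ((2 + 389 + (⅘)*(-500)) - 172147)) = (-427372 + 433576*(-1/340058))*(8228 + ((2 + 389 - 400) - 172147)) = (-427372 - 216788/170029)*(8228 + (-9 - 172147)) = -72665850576*(8228 - 172156)/170029 = -72665850576/170029*(-163928) = 11911967553222528/170029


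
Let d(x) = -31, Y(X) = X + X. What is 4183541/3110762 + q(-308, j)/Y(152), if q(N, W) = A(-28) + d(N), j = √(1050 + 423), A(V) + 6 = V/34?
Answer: 577068233/472835824 ≈ 1.2204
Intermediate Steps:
Y(X) = 2*X
A(V) = -6 + V/34
j = √1473 ≈ 38.380
q(N, W) = -643/17 (q(N, W) = (-6 + (1/34)*(-28)) - 31 = (-6 - 14/17) - 31 = -116/17 - 31 = -643/17)
4183541/3110762 + q(-308, j)/Y(152) = 4183541/3110762 - 643/(17*(2*152)) = 4183541*(1/3110762) - 643/17/304 = 4183541/3110762 - 643/17*1/304 = 4183541/3110762 - 643/5168 = 577068233/472835824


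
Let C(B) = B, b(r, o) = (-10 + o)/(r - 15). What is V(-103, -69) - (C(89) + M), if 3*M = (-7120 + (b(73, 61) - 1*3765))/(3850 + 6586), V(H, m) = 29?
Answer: -108320561/1815864 ≈ -59.652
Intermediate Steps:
b(r, o) = (-10 + o)/(-15 + r)
M = -631279/1815864 (M = ((-7120 + ((-10 + 61)/(-15 + 73) - 1*3765))/(3850 + 6586))/3 = ((-7120 + (51/58 - 3765))/10436)/3 = ((-7120 + ((1/58)*51 - 3765))*(1/10436))/3 = ((-7120 + (51/58 - 3765))*(1/10436))/3 = ((-7120 - 218319/58)*(1/10436))/3 = (-631279/58*1/10436)/3 = (1/3)*(-631279/605288) = -631279/1815864 ≈ -0.34765)
V(-103, -69) - (C(89) + M) = 29 - (89 - 631279/1815864) = 29 - 1*160980617/1815864 = 29 - 160980617/1815864 = -108320561/1815864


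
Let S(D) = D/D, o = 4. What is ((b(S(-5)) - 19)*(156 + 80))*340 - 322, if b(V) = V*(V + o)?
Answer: -1123682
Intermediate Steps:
S(D) = 1
b(V) = V*(4 + V) (b(V) = V*(V + 4) = V*(4 + V))
((b(S(-5)) - 19)*(156 + 80))*340 - 322 = ((1*(4 + 1) - 19)*(156 + 80))*340 - 322 = ((1*5 - 19)*236)*340 - 322 = ((5 - 19)*236)*340 - 322 = -14*236*340 - 322 = -3304*340 - 322 = -1123360 - 322 = -1123682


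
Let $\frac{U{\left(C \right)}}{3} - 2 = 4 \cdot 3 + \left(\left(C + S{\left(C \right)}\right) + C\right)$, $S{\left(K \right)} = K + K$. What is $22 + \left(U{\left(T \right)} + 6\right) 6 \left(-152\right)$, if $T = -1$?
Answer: $-32810$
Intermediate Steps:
$S{\left(K \right)} = 2 K$
$U{\left(C \right)} = 42 + 12 C$ ($U{\left(C \right)} = 6 + 3 \left(4 \cdot 3 + \left(\left(C + 2 C\right) + C\right)\right) = 6 + 3 \left(12 + \left(3 C + C\right)\right) = 6 + 3 \left(12 + 4 C\right) = 6 + \left(36 + 12 C\right) = 42 + 12 C$)
$22 + \left(U{\left(T \right)} + 6\right) 6 \left(-152\right) = 22 + \left(\left(42 + 12 \left(-1\right)\right) + 6\right) 6 \left(-152\right) = 22 + \left(\left(42 - 12\right) + 6\right) 6 \left(-152\right) = 22 + \left(30 + 6\right) 6 \left(-152\right) = 22 + 36 \cdot 6 \left(-152\right) = 22 + 216 \left(-152\right) = 22 - 32832 = -32810$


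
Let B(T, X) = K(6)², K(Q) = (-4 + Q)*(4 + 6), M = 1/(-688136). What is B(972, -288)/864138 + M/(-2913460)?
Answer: 36451940231279/78748766734086240 ≈ 0.00046289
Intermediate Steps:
M = -1/688136 ≈ -1.4532e-6
K(Q) = -40 + 10*Q (K(Q) = (-4 + Q)*10 = -40 + 10*Q)
B(T, X) = 400 (B(T, X) = (-40 + 10*6)² = (-40 + 60)² = 20² = 400)
B(972, -288)/864138 + M/(-2913460) = 400/864138 - 1/688136/(-2913460) = 400*(1/864138) - 1/688136*(-1/2913460) = 200/432069 + 1/2004856710560 = 36451940231279/78748766734086240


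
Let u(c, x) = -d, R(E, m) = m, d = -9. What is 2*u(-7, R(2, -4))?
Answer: 18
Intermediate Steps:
u(c, x) = 9 (u(c, x) = -1*(-9) = 9)
2*u(-7, R(2, -4)) = 2*9 = 18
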